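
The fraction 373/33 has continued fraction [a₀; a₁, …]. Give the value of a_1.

Apply division with remainder until the remainder is 0:
⌊373/33⌋ = 11, remainder 10
⌊33/10⌋ = 3, remainder 3

3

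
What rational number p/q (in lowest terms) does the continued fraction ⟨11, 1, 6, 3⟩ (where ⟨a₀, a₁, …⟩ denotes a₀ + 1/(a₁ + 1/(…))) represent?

Collapse the nested fraction from the inside out:
Start with 3.
6 + 1/(3/1) = 6 + 1/3 = 19/3
1 + 1/(19/3) = 1 + 3/19 = 22/19
11 + 1/(22/19) = 11 + 19/22 = 261/22

261/22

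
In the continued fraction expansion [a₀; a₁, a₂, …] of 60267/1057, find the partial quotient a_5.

Run the Euclidean algorithm, recording each quotient:
60267 = 57·1057 + 18, so a_0 = 57
1057 = 58·18 + 13, so a_1 = 58
18 = 1·13 + 5, so a_2 = 1
13 = 2·5 + 3, so a_3 = 2
5 = 1·3 + 2, so a_4 = 1
3 = 1·2 + 1, so a_5 = 1

1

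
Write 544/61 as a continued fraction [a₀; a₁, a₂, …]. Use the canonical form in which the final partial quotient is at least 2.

[8; 1, 11, 5]

544 = 8·61 + 56, so a_0 = 8
61 = 1·56 + 5, so a_1 = 1
56 = 11·5 + 1, so a_2 = 11
5 = 5·1 + 0, so a_3 = 5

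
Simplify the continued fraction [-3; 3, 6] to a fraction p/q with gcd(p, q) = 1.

Use the convergent recurrence hₖ = aₖ·hₖ₋₁ + hₖ₋₂ (and likewise for the denominators kₖ):
a_0 = -3: -3/1
a_1 = 3: -8/3
a_2 = 6: -51/19

-51/19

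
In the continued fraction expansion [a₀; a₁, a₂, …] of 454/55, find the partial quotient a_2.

454 = 8·55 + 14, so a_0 = 8
55 = 3·14 + 13, so a_1 = 3
14 = 1·13 + 1, so a_2 = 1

1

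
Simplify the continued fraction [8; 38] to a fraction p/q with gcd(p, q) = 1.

Use the convergent recurrence hₖ = aₖ·hₖ₋₁ + hₖ₋₂ (and likewise for the denominators kₖ):
a_0 = 8: 8/1
a_1 = 38: 305/38

305/38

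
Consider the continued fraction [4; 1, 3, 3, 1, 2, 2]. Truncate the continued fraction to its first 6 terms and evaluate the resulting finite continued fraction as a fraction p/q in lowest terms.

Start with 2.
1 + 1/(2/1) = 1 + 1/2 = 3/2
3 + 1/(3/2) = 3 + 2/3 = 11/3
3 + 1/(11/3) = 3 + 3/11 = 36/11
1 + 1/(36/11) = 1 + 11/36 = 47/36
4 + 1/(47/36) = 4 + 36/47 = 224/47

224/47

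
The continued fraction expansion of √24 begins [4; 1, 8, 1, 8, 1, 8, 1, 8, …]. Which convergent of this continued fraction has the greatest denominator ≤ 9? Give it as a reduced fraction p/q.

44/9

a_0 = 4: 4/1  (≤ bound)
a_1 = 1: 5/1  (≤ bound)
a_2 = 8: 44/9  (≤ bound)
a_3 = 1: 49/10  (> 9, stop)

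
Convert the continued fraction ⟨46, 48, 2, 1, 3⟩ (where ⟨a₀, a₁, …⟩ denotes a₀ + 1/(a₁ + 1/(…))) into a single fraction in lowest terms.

Start with 3.
1 + 1/(3/1) = 1 + 1/3 = 4/3
2 + 1/(4/3) = 2 + 3/4 = 11/4
48 + 1/(11/4) = 48 + 4/11 = 532/11
46 + 1/(532/11) = 46 + 11/532 = 24483/532

24483/532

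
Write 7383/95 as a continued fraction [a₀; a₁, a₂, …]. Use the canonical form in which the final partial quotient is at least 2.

⌊7383/95⌋ = 77, remainder 68
⌊95/68⌋ = 1, remainder 27
⌊68/27⌋ = 2, remainder 14
⌊27/14⌋ = 1, remainder 13
⌊14/13⌋ = 1, remainder 1
⌊13/1⌋ = 13, remainder 0

[77; 1, 2, 1, 1, 13]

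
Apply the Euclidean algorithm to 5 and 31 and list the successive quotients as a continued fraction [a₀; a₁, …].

[0; 6, 5]

⌊5/31⌋ = 0, remainder 5
⌊31/5⌋ = 6, remainder 1
⌊5/1⌋ = 5, remainder 0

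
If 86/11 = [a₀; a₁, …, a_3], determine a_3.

Run the Euclidean algorithm, recording each quotient:
86 = 7·11 + 9, so a_0 = 7
11 = 1·9 + 2, so a_1 = 1
9 = 4·2 + 1, so a_2 = 4
2 = 2·1 + 0, so a_3 = 2

2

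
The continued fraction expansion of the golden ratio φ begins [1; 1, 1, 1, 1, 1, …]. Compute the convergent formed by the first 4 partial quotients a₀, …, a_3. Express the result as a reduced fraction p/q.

5/3

Start with 1.
1 + 1/(1/1) = 1 + 1/1 = 2/1
1 + 1/(2/1) = 1 + 1/2 = 3/2
1 + 1/(3/2) = 1 + 2/3 = 5/3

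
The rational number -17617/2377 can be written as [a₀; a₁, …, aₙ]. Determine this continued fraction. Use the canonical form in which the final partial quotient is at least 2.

[-8; 1, 1, 2, 3, 10, 2, 6]

Run the Euclidean algorithm, recording each quotient:
⌊-17617/2377⌋ = -8, remainder 1399
⌊2377/1399⌋ = 1, remainder 978
⌊1399/978⌋ = 1, remainder 421
⌊978/421⌋ = 2, remainder 136
⌊421/136⌋ = 3, remainder 13
⌊136/13⌋ = 10, remainder 6
⌊13/6⌋ = 2, remainder 1
⌊6/1⌋ = 6, remainder 0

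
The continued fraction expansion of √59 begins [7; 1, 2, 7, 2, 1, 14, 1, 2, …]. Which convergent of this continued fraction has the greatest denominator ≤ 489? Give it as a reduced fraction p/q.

List convergents until the denominator exceeds the bound:
a_0 = 7: 7/1  (≤ bound)
a_1 = 1: 8/1  (≤ bound)
a_2 = 2: 23/3  (≤ bound)
a_3 = 7: 169/22  (≤ bound)
a_4 = 2: 361/47  (≤ bound)
a_5 = 1: 530/69  (≤ bound)
a_6 = 14: 7781/1013  (> 489, stop)

530/69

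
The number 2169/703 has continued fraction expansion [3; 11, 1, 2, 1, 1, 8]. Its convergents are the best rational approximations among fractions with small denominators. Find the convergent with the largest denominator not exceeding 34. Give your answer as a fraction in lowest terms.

List convergents until the denominator exceeds the bound:
a_0 = 3: 3/1  (≤ bound)
a_1 = 11: 34/11  (≤ bound)
a_2 = 1: 37/12  (≤ bound)
a_3 = 2: 108/35  (> 34, stop)

37/12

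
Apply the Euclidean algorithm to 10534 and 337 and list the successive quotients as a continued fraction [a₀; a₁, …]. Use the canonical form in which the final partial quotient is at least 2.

⌊10534/337⌋ = 31, remainder 87
⌊337/87⌋ = 3, remainder 76
⌊87/76⌋ = 1, remainder 11
⌊76/11⌋ = 6, remainder 10
⌊11/10⌋ = 1, remainder 1
⌊10/1⌋ = 10, remainder 0

[31; 3, 1, 6, 1, 10]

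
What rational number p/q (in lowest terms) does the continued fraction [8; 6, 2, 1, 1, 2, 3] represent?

Work from the innermost term outward:
Start with 3.
2 + 1/(3/1) = 2 + 1/3 = 7/3
1 + 1/(7/3) = 1 + 3/7 = 10/7
1 + 1/(10/7) = 1 + 7/10 = 17/10
2 + 1/(17/10) = 2 + 10/17 = 44/17
6 + 1/(44/17) = 6 + 17/44 = 281/44
8 + 1/(281/44) = 8 + 44/281 = 2292/281

2292/281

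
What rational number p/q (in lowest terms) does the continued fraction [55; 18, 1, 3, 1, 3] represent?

19654/357

Start with 3.
1 + 1/(3/1) = 1 + 1/3 = 4/3
3 + 1/(4/3) = 3 + 3/4 = 15/4
1 + 1/(15/4) = 1 + 4/15 = 19/15
18 + 1/(19/15) = 18 + 15/19 = 357/19
55 + 1/(357/19) = 55 + 19/357 = 19654/357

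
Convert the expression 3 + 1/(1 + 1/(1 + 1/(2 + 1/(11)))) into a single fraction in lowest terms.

205/57

Start with 11.
2 + 1/(11/1) = 2 + 1/11 = 23/11
1 + 1/(23/11) = 1 + 11/23 = 34/23
1 + 1/(34/23) = 1 + 23/34 = 57/34
3 + 1/(57/34) = 3 + 34/57 = 205/57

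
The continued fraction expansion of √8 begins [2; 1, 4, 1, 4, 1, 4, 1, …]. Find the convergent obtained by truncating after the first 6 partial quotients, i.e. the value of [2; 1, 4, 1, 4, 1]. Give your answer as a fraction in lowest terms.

99/35

Start with 1.
4 + 1/(1/1) = 4 + 1/1 = 5/1
1 + 1/(5/1) = 1 + 1/5 = 6/5
4 + 1/(6/5) = 4 + 5/6 = 29/6
1 + 1/(29/6) = 1 + 6/29 = 35/29
2 + 1/(35/29) = 2 + 29/35 = 99/35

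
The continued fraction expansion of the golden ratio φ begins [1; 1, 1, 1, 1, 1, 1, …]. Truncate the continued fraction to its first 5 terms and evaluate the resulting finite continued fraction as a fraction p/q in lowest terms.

8/5

Start with 1.
1 + 1/(1/1) = 1 + 1/1 = 2/1
1 + 1/(2/1) = 1 + 1/2 = 3/2
1 + 1/(3/2) = 1 + 2/3 = 5/3
1 + 1/(5/3) = 1 + 3/5 = 8/5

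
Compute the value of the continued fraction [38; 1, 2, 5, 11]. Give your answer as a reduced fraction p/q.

6925/179

Compute successive convergents:
a_0 = 38: 38/1
a_1 = 1: 39/1
a_2 = 2: 116/3
a_3 = 5: 619/16
a_4 = 11: 6925/179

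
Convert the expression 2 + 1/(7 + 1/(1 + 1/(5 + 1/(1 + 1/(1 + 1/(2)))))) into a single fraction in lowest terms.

Compute successive convergents:
a_0 = 2: 2/1
a_1 = 7: 15/7
a_2 = 1: 17/8
a_3 = 5: 100/47
a_4 = 1: 117/55
a_5 = 1: 217/102
a_6 = 2: 551/259

551/259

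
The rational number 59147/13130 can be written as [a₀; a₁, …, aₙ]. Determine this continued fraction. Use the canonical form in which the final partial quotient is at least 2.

59147 = 4·13130 + 6627, so a_0 = 4
13130 = 1·6627 + 6503, so a_1 = 1
6627 = 1·6503 + 124, so a_2 = 1
6503 = 52·124 + 55, so a_3 = 52
124 = 2·55 + 14, so a_4 = 2
55 = 3·14 + 13, so a_5 = 3
14 = 1·13 + 1, so a_6 = 1
13 = 13·1 + 0, so a_7 = 13

[4; 1, 1, 52, 2, 3, 1, 13]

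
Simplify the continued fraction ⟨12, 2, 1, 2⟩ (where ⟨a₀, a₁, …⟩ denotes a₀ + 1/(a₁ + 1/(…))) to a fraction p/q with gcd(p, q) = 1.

99/8

a_0 = 12: 12/1
a_1 = 2: 25/2
a_2 = 1: 37/3
a_3 = 2: 99/8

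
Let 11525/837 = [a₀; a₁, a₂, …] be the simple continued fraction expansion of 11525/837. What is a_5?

31

Apply division with remainder until the remainder is 0:
11525 ÷ 837 → quotient 13, remainder 644
837 ÷ 644 → quotient 1, remainder 193
644 ÷ 193 → quotient 3, remainder 65
193 ÷ 65 → quotient 2, remainder 63
65 ÷ 63 → quotient 1, remainder 2
63 ÷ 2 → quotient 31, remainder 1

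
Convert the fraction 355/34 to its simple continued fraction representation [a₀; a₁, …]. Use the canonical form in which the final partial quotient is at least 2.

[10; 2, 3, 1, 3]

Repeatedly divide and take the remainder:
⌊355/34⌋ = 10, remainder 15
⌊34/15⌋ = 2, remainder 4
⌊15/4⌋ = 3, remainder 3
⌊4/3⌋ = 1, remainder 1
⌊3/1⌋ = 3, remainder 0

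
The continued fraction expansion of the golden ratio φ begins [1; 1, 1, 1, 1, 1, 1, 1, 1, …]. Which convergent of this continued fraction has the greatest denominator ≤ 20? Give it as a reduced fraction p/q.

21/13

List convergents until the denominator exceeds the bound:
a_0 = 1: 1/1  (≤ bound)
a_1 = 1: 2/1  (≤ bound)
a_2 = 1: 3/2  (≤ bound)
a_3 = 1: 5/3  (≤ bound)
a_4 = 1: 8/5  (≤ bound)
a_5 = 1: 13/8  (≤ bound)
a_6 = 1: 21/13  (≤ bound)
a_7 = 1: 34/21  (> 20, stop)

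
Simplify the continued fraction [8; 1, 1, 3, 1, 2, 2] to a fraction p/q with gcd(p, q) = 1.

Start with 2.
2 + 1/(2/1) = 2 + 1/2 = 5/2
1 + 1/(5/2) = 1 + 2/5 = 7/5
3 + 1/(7/5) = 3 + 5/7 = 26/7
1 + 1/(26/7) = 1 + 7/26 = 33/26
1 + 1/(33/26) = 1 + 26/33 = 59/33
8 + 1/(59/33) = 8 + 33/59 = 505/59

505/59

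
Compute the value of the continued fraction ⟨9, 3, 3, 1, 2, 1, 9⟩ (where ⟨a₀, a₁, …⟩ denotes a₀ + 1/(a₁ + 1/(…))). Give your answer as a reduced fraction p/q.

4439/477

Compute successive convergents:
a_0 = 9: 9/1
a_1 = 3: 28/3
a_2 = 3: 93/10
a_3 = 1: 121/13
a_4 = 2: 335/36
a_5 = 1: 456/49
a_6 = 9: 4439/477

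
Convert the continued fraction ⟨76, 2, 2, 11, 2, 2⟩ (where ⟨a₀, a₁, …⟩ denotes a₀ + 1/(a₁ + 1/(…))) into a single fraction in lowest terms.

a_0 = 76: 76/1
a_1 = 2: 153/2
a_2 = 2: 382/5
a_3 = 11: 4355/57
a_4 = 2: 9092/119
a_5 = 2: 22539/295

22539/295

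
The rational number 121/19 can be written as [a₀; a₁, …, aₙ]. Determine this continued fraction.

Apply division with remainder until the remainder is 0:
⌊121/19⌋ = 6, remainder 7
⌊19/7⌋ = 2, remainder 5
⌊7/5⌋ = 1, remainder 2
⌊5/2⌋ = 2, remainder 1
⌊2/1⌋ = 2, remainder 0

[6; 2, 1, 2, 2]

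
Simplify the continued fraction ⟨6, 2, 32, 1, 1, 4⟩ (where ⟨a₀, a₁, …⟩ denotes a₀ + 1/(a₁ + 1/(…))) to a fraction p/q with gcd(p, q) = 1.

3863/595

a_0 = 6: 6/1
a_1 = 2: 13/2
a_2 = 32: 422/65
a_3 = 1: 435/67
a_4 = 1: 857/132
a_5 = 4: 3863/595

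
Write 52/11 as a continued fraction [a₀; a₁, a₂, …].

[4; 1, 2, 1, 2]

⌊52/11⌋ = 4, remainder 8
⌊11/8⌋ = 1, remainder 3
⌊8/3⌋ = 2, remainder 2
⌊3/2⌋ = 1, remainder 1
⌊2/1⌋ = 2, remainder 0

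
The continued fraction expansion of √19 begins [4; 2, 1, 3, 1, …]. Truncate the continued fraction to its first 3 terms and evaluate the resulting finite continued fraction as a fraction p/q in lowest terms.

Start with 1.
2 + 1/(1/1) = 2 + 1/1 = 3/1
4 + 1/(3/1) = 4 + 1/3 = 13/3

13/3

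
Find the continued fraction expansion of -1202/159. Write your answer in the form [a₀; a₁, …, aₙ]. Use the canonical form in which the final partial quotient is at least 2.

Repeatedly divide and take the remainder:
-1202 ÷ 159 → quotient -8, remainder 70
159 ÷ 70 → quotient 2, remainder 19
70 ÷ 19 → quotient 3, remainder 13
19 ÷ 13 → quotient 1, remainder 6
13 ÷ 6 → quotient 2, remainder 1
6 ÷ 1 → quotient 6, remainder 0

[-8; 2, 3, 1, 2, 6]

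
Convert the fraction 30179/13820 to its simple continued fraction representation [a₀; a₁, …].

30179 ÷ 13820 → quotient 2, remainder 2539
13820 ÷ 2539 → quotient 5, remainder 1125
2539 ÷ 1125 → quotient 2, remainder 289
1125 ÷ 289 → quotient 3, remainder 258
289 ÷ 258 → quotient 1, remainder 31
258 ÷ 31 → quotient 8, remainder 10
31 ÷ 10 → quotient 3, remainder 1
10 ÷ 1 → quotient 10, remainder 0

[2; 5, 2, 3, 1, 8, 3, 10]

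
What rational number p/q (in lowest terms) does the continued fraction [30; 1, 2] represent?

92/3

Start with 2.
1 + 1/(2/1) = 1 + 1/2 = 3/2
30 + 1/(3/2) = 30 + 2/3 = 92/3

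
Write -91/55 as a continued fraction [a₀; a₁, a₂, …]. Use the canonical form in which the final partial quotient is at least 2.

-91 ÷ 55 → quotient -2, remainder 19
55 ÷ 19 → quotient 2, remainder 17
19 ÷ 17 → quotient 1, remainder 2
17 ÷ 2 → quotient 8, remainder 1
2 ÷ 1 → quotient 2, remainder 0

[-2; 2, 1, 8, 2]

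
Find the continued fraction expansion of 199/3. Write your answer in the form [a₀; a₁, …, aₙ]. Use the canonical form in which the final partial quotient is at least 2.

[66; 3]

199 ÷ 3 → quotient 66, remainder 1
3 ÷ 1 → quotient 3, remainder 0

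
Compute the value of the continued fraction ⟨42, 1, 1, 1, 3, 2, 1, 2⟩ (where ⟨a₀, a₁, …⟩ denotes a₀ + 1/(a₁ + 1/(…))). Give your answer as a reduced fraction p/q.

Compute successive convergents:
a_0 = 42: 42/1
a_1 = 1: 43/1
a_2 = 1: 85/2
a_3 = 1: 128/3
a_4 = 3: 469/11
a_5 = 2: 1066/25
a_6 = 1: 1535/36
a_7 = 2: 4136/97

4136/97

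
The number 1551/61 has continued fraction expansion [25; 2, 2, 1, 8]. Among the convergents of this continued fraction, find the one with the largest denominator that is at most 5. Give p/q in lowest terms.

a_0 = 25: 25/1  (≤ bound)
a_1 = 2: 51/2  (≤ bound)
a_2 = 2: 127/5  (≤ bound)
a_3 = 1: 178/7  (> 5, stop)

127/5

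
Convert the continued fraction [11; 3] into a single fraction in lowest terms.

Start with 3.
11 + 1/(3/1) = 11 + 1/3 = 34/3

34/3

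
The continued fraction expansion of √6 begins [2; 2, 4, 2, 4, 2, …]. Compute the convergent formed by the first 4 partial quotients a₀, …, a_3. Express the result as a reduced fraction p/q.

49/20

Use the convergent recurrence hₖ = aₖ·hₖ₋₁ + hₖ₋₂ (and likewise for the denominators kₖ):
a_0 = 2: 2/1
a_1 = 2: 5/2
a_2 = 4: 22/9
a_3 = 2: 49/20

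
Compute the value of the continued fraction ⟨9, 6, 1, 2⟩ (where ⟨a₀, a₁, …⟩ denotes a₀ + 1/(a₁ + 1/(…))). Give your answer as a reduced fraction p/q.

183/20

Build up convergents one term at a time:
a_0 = 9: 9/1
a_1 = 6: 55/6
a_2 = 1: 64/7
a_3 = 2: 183/20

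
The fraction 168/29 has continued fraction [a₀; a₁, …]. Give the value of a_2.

3

Apply division with remainder until the remainder is 0:
168 ÷ 29 → quotient 5, remainder 23
29 ÷ 23 → quotient 1, remainder 6
23 ÷ 6 → quotient 3, remainder 5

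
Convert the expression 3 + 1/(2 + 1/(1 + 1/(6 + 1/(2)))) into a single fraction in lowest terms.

144/43

Compute successive convergents:
a_0 = 3: 3/1
a_1 = 2: 7/2
a_2 = 1: 10/3
a_3 = 6: 67/20
a_4 = 2: 144/43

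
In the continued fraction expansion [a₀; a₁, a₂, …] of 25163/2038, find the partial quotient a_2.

25163 = 12·2038 + 707, so a_0 = 12
2038 = 2·707 + 624, so a_1 = 2
707 = 1·624 + 83, so a_2 = 1

1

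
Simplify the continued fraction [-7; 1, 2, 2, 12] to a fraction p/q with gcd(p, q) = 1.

-547/87

a_0 = -7: -7/1
a_1 = 1: -6/1
a_2 = 2: -19/3
a_3 = 2: -44/7
a_4 = 12: -547/87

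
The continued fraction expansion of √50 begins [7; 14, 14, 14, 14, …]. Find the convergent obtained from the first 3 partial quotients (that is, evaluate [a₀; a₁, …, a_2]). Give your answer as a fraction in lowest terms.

a_0 = 7: 7/1
a_1 = 14: 99/14
a_2 = 14: 1393/197

1393/197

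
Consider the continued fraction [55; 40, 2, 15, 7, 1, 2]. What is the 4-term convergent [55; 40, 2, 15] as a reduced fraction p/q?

Use the convergent recurrence hₖ = aₖ·hₖ₋₁ + hₖ₋₂ (and likewise for the denominators kₖ):
a_0 = 55: 55/1
a_1 = 40: 2201/40
a_2 = 2: 4457/81
a_3 = 15: 69056/1255

69056/1255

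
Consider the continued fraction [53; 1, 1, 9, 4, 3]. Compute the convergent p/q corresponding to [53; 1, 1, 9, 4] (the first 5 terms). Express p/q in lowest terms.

Work from the innermost term outward:
Start with 4.
9 + 1/(4/1) = 9 + 1/4 = 37/4
1 + 1/(37/4) = 1 + 4/37 = 41/37
1 + 1/(41/37) = 1 + 37/41 = 78/41
53 + 1/(78/41) = 53 + 41/78 = 4175/78

4175/78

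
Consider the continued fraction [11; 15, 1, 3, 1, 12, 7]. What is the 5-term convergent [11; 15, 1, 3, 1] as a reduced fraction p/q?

Compute successive convergents:
a_0 = 11: 11/1
a_1 = 15: 166/15
a_2 = 1: 177/16
a_3 = 3: 697/63
a_4 = 1: 874/79

874/79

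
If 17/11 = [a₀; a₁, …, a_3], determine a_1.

⌊17/11⌋ = 1, remainder 6
⌊11/6⌋ = 1, remainder 5

1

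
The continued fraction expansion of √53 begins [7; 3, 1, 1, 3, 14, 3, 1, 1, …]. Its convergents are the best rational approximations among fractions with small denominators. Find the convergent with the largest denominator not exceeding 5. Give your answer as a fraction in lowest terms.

29/4

List convergents until the denominator exceeds the bound:
a_0 = 7: 7/1  (≤ bound)
a_1 = 3: 22/3  (≤ bound)
a_2 = 1: 29/4  (≤ bound)
a_3 = 1: 51/7  (> 5, stop)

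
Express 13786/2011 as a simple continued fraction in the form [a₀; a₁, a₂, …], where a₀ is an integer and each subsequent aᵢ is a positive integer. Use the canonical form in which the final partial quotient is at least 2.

Run the Euclidean algorithm, recording each quotient:
13786 = 6·2011 + 1720, so a_0 = 6
2011 = 1·1720 + 291, so a_1 = 1
1720 = 5·291 + 265, so a_2 = 5
291 = 1·265 + 26, so a_3 = 1
265 = 10·26 + 5, so a_4 = 10
26 = 5·5 + 1, so a_5 = 5
5 = 5·1 + 0, so a_6 = 5

[6; 1, 5, 1, 10, 5, 5]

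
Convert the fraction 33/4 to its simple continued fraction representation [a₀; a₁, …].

[8; 4]

Apply division with remainder until the remainder is 0:
33 ÷ 4 → quotient 8, remainder 1
4 ÷ 1 → quotient 4, remainder 0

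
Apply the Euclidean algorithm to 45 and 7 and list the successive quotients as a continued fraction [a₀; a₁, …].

[6; 2, 3]

⌊45/7⌋ = 6, remainder 3
⌊7/3⌋ = 2, remainder 1
⌊3/1⌋ = 3, remainder 0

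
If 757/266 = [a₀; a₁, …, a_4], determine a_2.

5

Apply division with remainder until the remainder is 0:
757 = 2·266 + 225, so a_0 = 2
266 = 1·225 + 41, so a_1 = 1
225 = 5·41 + 20, so a_2 = 5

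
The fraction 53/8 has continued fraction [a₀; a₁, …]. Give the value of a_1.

1

53 = 6·8 + 5, so a_0 = 6
8 = 1·5 + 3, so a_1 = 1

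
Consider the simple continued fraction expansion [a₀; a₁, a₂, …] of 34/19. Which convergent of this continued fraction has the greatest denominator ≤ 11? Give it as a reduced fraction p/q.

List convergents until the denominator exceeds the bound:
a_0 = 1: 1/1  (≤ bound)
a_1 = 1: 2/1  (≤ bound)
a_2 = 3: 7/4  (≤ bound)
a_3 = 1: 9/5  (≤ bound)
a_4 = 3: 34/19  (> 11, stop)

9/5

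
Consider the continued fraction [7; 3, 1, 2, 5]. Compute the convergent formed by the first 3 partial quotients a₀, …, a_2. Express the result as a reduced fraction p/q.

29/4

Collapse the nested fraction from the inside out:
Start with 1.
3 + 1/(1/1) = 3 + 1/1 = 4/1
7 + 1/(4/1) = 7 + 1/4 = 29/4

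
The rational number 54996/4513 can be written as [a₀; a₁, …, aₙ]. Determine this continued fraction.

⌊54996/4513⌋ = 12, remainder 840
⌊4513/840⌋ = 5, remainder 313
⌊840/313⌋ = 2, remainder 214
⌊313/214⌋ = 1, remainder 99
⌊214/99⌋ = 2, remainder 16
⌊99/16⌋ = 6, remainder 3
⌊16/3⌋ = 5, remainder 1
⌊3/1⌋ = 3, remainder 0

[12; 5, 2, 1, 2, 6, 5, 3]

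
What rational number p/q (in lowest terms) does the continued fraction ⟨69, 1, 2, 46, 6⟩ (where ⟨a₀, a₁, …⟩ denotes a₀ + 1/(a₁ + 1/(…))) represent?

a_0 = 69: 69/1
a_1 = 1: 70/1
a_2 = 2: 209/3
a_3 = 46: 9684/139
a_4 = 6: 58313/837

58313/837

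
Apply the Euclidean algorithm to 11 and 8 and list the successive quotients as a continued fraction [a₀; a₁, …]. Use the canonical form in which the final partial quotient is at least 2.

⌊11/8⌋ = 1, remainder 3
⌊8/3⌋ = 2, remainder 2
⌊3/2⌋ = 1, remainder 1
⌊2/1⌋ = 2, remainder 0

[1; 2, 1, 2]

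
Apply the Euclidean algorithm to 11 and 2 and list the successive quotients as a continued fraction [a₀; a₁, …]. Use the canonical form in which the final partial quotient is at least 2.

[5; 2]

11 = 5·2 + 1, so a_0 = 5
2 = 2·1 + 0, so a_1 = 2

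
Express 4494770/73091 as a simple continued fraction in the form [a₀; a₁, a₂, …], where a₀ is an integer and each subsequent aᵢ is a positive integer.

4494770 = 61·73091 + 36219, so a_0 = 61
73091 = 2·36219 + 653, so a_1 = 2
36219 = 55·653 + 304, so a_2 = 55
653 = 2·304 + 45, so a_3 = 2
304 = 6·45 + 34, so a_4 = 6
45 = 1·34 + 11, so a_5 = 1
34 = 3·11 + 1, so a_6 = 3
11 = 11·1 + 0, so a_7 = 11

[61; 2, 55, 2, 6, 1, 3, 11]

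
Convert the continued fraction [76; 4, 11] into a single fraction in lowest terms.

a_0 = 76: 76/1
a_1 = 4: 305/4
a_2 = 11: 3431/45

3431/45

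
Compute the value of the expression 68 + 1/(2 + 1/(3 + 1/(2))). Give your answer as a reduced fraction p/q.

Collapse the nested fraction from the inside out:
Start with 2.
3 + 1/(2/1) = 3 + 1/2 = 7/2
2 + 1/(7/2) = 2 + 2/7 = 16/7
68 + 1/(16/7) = 68 + 7/16 = 1095/16

1095/16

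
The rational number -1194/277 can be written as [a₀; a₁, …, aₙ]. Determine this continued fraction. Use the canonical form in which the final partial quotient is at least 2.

[-5; 1, 2, 4, 1, 1, 9]

-1194 = -5·277 + 191, so a_0 = -5
277 = 1·191 + 86, so a_1 = 1
191 = 2·86 + 19, so a_2 = 2
86 = 4·19 + 10, so a_3 = 4
19 = 1·10 + 9, so a_4 = 1
10 = 1·9 + 1, so a_5 = 1
9 = 9·1 + 0, so a_6 = 9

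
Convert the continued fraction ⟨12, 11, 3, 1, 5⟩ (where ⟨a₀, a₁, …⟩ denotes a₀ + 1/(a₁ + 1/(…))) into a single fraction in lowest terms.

3131/259

Work from the innermost term outward:
Start with 5.
1 + 1/(5/1) = 1 + 1/5 = 6/5
3 + 1/(6/5) = 3 + 5/6 = 23/6
11 + 1/(23/6) = 11 + 6/23 = 259/23
12 + 1/(259/23) = 12 + 23/259 = 3131/259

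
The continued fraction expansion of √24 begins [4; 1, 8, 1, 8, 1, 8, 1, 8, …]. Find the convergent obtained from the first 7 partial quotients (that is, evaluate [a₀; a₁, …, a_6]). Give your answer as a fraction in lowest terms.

4316/881

Start with 8.
1 + 1/(8/1) = 1 + 1/8 = 9/8
8 + 1/(9/8) = 8 + 8/9 = 80/9
1 + 1/(80/9) = 1 + 9/80 = 89/80
8 + 1/(89/80) = 8 + 80/89 = 792/89
1 + 1/(792/89) = 1 + 89/792 = 881/792
4 + 1/(881/792) = 4 + 792/881 = 4316/881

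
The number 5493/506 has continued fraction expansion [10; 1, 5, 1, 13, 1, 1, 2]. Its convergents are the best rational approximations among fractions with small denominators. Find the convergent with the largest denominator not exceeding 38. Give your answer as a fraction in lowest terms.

76/7

a_0 = 10: 10/1  (≤ bound)
a_1 = 1: 11/1  (≤ bound)
a_2 = 5: 65/6  (≤ bound)
a_3 = 1: 76/7  (≤ bound)
a_4 = 13: 1053/97  (> 38, stop)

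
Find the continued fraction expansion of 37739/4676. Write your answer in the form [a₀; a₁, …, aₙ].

⌊37739/4676⌋ = 8, remainder 331
⌊4676/331⌋ = 14, remainder 42
⌊331/42⌋ = 7, remainder 37
⌊42/37⌋ = 1, remainder 5
⌊37/5⌋ = 7, remainder 2
⌊5/2⌋ = 2, remainder 1
⌊2/1⌋ = 2, remainder 0

[8; 14, 7, 1, 7, 2, 2]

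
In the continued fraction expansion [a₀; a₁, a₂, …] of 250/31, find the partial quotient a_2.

250 ÷ 31 → quotient 8, remainder 2
31 ÷ 2 → quotient 15, remainder 1
2 ÷ 1 → quotient 2, remainder 0

2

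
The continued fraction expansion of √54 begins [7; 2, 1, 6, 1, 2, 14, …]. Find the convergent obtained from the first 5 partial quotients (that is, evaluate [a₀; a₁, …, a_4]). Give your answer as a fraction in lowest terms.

169/23

a_0 = 7: 7/1
a_1 = 2: 15/2
a_2 = 1: 22/3
a_3 = 6: 147/20
a_4 = 1: 169/23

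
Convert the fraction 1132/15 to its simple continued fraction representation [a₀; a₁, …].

Run the Euclidean algorithm, recording each quotient:
⌊1132/15⌋ = 75, remainder 7
⌊15/7⌋ = 2, remainder 1
⌊7/1⌋ = 7, remainder 0

[75; 2, 7]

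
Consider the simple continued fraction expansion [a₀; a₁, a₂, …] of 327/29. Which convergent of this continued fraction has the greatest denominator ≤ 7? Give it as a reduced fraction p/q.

79/7

a_0 = 11: 11/1  (≤ bound)
a_1 = 3: 34/3  (≤ bound)
a_2 = 1: 45/4  (≤ bound)
a_3 = 1: 79/7  (≤ bound)
a_4 = 1: 124/11  (> 7, stop)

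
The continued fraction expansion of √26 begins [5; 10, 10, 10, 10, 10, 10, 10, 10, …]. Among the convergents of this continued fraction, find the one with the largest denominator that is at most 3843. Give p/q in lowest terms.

5201/1020

a_0 = 5: 5/1  (≤ bound)
a_1 = 10: 51/10  (≤ bound)
a_2 = 10: 515/101  (≤ bound)
a_3 = 10: 5201/1020  (≤ bound)
a_4 = 10: 52525/10301  (> 3843, stop)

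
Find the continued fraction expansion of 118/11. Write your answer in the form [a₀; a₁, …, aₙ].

[10; 1, 2, 1, 2]

118 = 10·11 + 8, so a_0 = 10
11 = 1·8 + 3, so a_1 = 1
8 = 2·3 + 2, so a_2 = 2
3 = 1·2 + 1, so a_3 = 1
2 = 2·1 + 0, so a_4 = 2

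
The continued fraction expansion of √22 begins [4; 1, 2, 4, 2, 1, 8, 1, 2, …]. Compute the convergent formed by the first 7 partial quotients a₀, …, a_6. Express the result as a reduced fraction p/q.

1712/365

a_0 = 4: 4/1
a_1 = 1: 5/1
a_2 = 2: 14/3
a_3 = 4: 61/13
a_4 = 2: 136/29
a_5 = 1: 197/42
a_6 = 8: 1712/365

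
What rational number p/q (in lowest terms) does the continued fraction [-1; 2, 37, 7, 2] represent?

-572/1129

Start with 2.
7 + 1/(2/1) = 7 + 1/2 = 15/2
37 + 1/(15/2) = 37 + 2/15 = 557/15
2 + 1/(557/15) = 2 + 15/557 = 1129/557
-1 + 1/(1129/557) = -1 + 557/1129 = -572/1129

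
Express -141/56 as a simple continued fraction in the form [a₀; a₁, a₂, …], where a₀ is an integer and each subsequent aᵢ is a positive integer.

[-3; 2, 13, 2]

Repeatedly divide and take the remainder:
⌊-141/56⌋ = -3, remainder 27
⌊56/27⌋ = 2, remainder 2
⌊27/2⌋ = 13, remainder 1
⌊2/1⌋ = 2, remainder 0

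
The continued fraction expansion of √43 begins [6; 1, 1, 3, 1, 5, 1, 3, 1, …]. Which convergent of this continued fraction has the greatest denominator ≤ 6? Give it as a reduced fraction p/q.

a_0 = 6: 6/1  (≤ bound)
a_1 = 1: 7/1  (≤ bound)
a_2 = 1: 13/2  (≤ bound)
a_3 = 3: 46/7  (> 6, stop)

13/2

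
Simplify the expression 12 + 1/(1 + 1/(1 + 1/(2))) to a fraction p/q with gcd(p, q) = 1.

Use the convergent recurrence hₖ = aₖ·hₖ₋₁ + hₖ₋₂ (and likewise for the denominators kₖ):
a_0 = 12: 12/1
a_1 = 1: 13/1
a_2 = 1: 25/2
a_3 = 2: 63/5

63/5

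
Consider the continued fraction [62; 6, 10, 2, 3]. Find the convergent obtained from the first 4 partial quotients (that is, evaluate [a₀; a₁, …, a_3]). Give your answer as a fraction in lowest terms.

a_0 = 62: 62/1
a_1 = 6: 373/6
a_2 = 10: 3792/61
a_3 = 2: 7957/128

7957/128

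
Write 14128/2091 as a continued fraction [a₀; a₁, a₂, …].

[6; 1, 3, 9, 3, 1, 13]

Run the Euclidean algorithm, recording each quotient:
14128 ÷ 2091 → quotient 6, remainder 1582
2091 ÷ 1582 → quotient 1, remainder 509
1582 ÷ 509 → quotient 3, remainder 55
509 ÷ 55 → quotient 9, remainder 14
55 ÷ 14 → quotient 3, remainder 13
14 ÷ 13 → quotient 1, remainder 1
13 ÷ 1 → quotient 13, remainder 0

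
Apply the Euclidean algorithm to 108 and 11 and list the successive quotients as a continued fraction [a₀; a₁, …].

[9; 1, 4, 2]

Apply division with remainder until the remainder is 0:
108 = 9·11 + 9, so a_0 = 9
11 = 1·9 + 2, so a_1 = 1
9 = 4·2 + 1, so a_2 = 4
2 = 2·1 + 0, so a_3 = 2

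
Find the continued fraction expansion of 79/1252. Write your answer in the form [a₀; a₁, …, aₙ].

[0; 15, 1, 5, 1, 1, 2, 2]

79 = 0·1252 + 79, so a_0 = 0
1252 = 15·79 + 67, so a_1 = 15
79 = 1·67 + 12, so a_2 = 1
67 = 5·12 + 7, so a_3 = 5
12 = 1·7 + 5, so a_4 = 1
7 = 1·5 + 2, so a_5 = 1
5 = 2·2 + 1, so a_6 = 2
2 = 2·1 + 0, so a_7 = 2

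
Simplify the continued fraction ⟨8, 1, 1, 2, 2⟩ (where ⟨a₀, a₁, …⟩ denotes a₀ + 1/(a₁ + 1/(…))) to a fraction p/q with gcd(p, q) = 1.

Use the convergent recurrence hₖ = aₖ·hₖ₋₁ + hₖ₋₂ (and likewise for the denominators kₖ):
a_0 = 8: 8/1
a_1 = 1: 9/1
a_2 = 1: 17/2
a_3 = 2: 43/5
a_4 = 2: 103/12

103/12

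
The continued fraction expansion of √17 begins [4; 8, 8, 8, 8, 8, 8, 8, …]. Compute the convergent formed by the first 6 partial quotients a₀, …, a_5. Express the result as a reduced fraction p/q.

143649/34840

Use the convergent recurrence hₖ = aₖ·hₖ₋₁ + hₖ₋₂ (and likewise for the denominators kₖ):
a_0 = 4: 4/1
a_1 = 8: 33/8
a_2 = 8: 268/65
a_3 = 8: 2177/528
a_4 = 8: 17684/4289
a_5 = 8: 143649/34840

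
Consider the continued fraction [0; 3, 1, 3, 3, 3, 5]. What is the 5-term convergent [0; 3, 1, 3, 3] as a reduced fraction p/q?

a_0 = 0: 0/1
a_1 = 3: 1/3
a_2 = 1: 1/4
a_3 = 3: 4/15
a_4 = 3: 13/49

13/49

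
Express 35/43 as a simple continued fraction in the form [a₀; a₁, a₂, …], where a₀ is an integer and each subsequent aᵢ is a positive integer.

Repeatedly divide and take the remainder:
⌊35/43⌋ = 0, remainder 35
⌊43/35⌋ = 1, remainder 8
⌊35/8⌋ = 4, remainder 3
⌊8/3⌋ = 2, remainder 2
⌊3/2⌋ = 1, remainder 1
⌊2/1⌋ = 2, remainder 0

[0; 1, 4, 2, 1, 2]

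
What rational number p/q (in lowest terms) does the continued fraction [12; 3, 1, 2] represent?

135/11

Start with 2.
1 + 1/(2/1) = 1 + 1/2 = 3/2
3 + 1/(3/2) = 3 + 2/3 = 11/3
12 + 1/(11/3) = 12 + 3/11 = 135/11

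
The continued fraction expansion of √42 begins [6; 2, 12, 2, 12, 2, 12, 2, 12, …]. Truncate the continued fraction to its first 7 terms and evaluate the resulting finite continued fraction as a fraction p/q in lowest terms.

a_0 = 6: 6/1
a_1 = 2: 13/2
a_2 = 12: 162/25
a_3 = 2: 337/52
a_4 = 12: 4206/649
a_5 = 2: 8749/1350
a_6 = 12: 109194/16849

109194/16849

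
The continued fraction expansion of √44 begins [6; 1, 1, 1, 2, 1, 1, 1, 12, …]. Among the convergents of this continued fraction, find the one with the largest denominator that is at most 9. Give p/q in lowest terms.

a_0 = 6: 6/1  (≤ bound)
a_1 = 1: 7/1  (≤ bound)
a_2 = 1: 13/2  (≤ bound)
a_3 = 1: 20/3  (≤ bound)
a_4 = 2: 53/8  (≤ bound)
a_5 = 1: 73/11  (> 9, stop)

53/8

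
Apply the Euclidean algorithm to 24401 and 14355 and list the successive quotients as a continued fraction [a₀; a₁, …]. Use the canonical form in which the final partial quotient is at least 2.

24401 ÷ 14355 → quotient 1, remainder 10046
14355 ÷ 10046 → quotient 1, remainder 4309
10046 ÷ 4309 → quotient 2, remainder 1428
4309 ÷ 1428 → quotient 3, remainder 25
1428 ÷ 25 → quotient 57, remainder 3
25 ÷ 3 → quotient 8, remainder 1
3 ÷ 1 → quotient 3, remainder 0

[1; 1, 2, 3, 57, 8, 3]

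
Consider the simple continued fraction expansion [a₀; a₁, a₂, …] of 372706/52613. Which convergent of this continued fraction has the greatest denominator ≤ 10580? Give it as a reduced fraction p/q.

List convergents until the denominator exceeds the bound:
a_0 = 7: 7/1  (≤ bound)
a_1 = 11: 78/11  (≤ bound)
a_2 = 1: 85/12  (≤ bound)
a_3 = 11: 1013/143  (≤ bound)
a_4 = 33: 33514/4731  (≤ bound)
a_5 = 2: 68041/9605  (≤ bound)
a_6 = 1: 101555/14336  (> 10580, stop)

68041/9605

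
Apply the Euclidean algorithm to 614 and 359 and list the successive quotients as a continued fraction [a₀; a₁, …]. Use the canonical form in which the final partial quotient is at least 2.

Repeatedly divide and take the remainder:
614 ÷ 359 → quotient 1, remainder 255
359 ÷ 255 → quotient 1, remainder 104
255 ÷ 104 → quotient 2, remainder 47
104 ÷ 47 → quotient 2, remainder 10
47 ÷ 10 → quotient 4, remainder 7
10 ÷ 7 → quotient 1, remainder 3
7 ÷ 3 → quotient 2, remainder 1
3 ÷ 1 → quotient 3, remainder 0

[1; 1, 2, 2, 4, 1, 2, 3]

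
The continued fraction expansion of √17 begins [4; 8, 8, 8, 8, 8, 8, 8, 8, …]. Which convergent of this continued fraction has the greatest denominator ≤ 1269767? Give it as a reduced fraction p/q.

a_0 = 4: 4/1  (≤ bound)
a_1 = 8: 33/8  (≤ bound)
a_2 = 8: 268/65  (≤ bound)
a_3 = 8: 2177/528  (≤ bound)
a_4 = 8: 17684/4289  (≤ bound)
a_5 = 8: 143649/34840  (≤ bound)
a_6 = 8: 1166876/283009  (≤ bound)
a_7 = 8: 9478657/2298912  (> 1269767, stop)

1166876/283009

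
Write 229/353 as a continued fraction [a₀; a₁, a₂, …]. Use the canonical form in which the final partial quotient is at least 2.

Apply division with remainder until the remainder is 0:
229 = 0·353 + 229, so a_0 = 0
353 = 1·229 + 124, so a_1 = 1
229 = 1·124 + 105, so a_2 = 1
124 = 1·105 + 19, so a_3 = 1
105 = 5·19 + 10, so a_4 = 5
19 = 1·10 + 9, so a_5 = 1
10 = 1·9 + 1, so a_6 = 1
9 = 9·1 + 0, so a_7 = 9

[0; 1, 1, 1, 5, 1, 1, 9]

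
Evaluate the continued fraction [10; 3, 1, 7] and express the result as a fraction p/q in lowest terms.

Starting at the tail and folding back:
Start with 7.
1 + 1/(7/1) = 1 + 1/7 = 8/7
3 + 1/(8/7) = 3 + 7/8 = 31/8
10 + 1/(31/8) = 10 + 8/31 = 318/31

318/31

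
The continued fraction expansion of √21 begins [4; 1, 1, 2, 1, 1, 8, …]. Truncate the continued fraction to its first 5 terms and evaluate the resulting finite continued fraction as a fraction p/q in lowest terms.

32/7

Compute successive convergents:
a_0 = 4: 4/1
a_1 = 1: 5/1
a_2 = 1: 9/2
a_3 = 2: 23/5
a_4 = 1: 32/7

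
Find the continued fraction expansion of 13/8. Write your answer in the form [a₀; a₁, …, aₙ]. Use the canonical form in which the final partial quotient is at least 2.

[1; 1, 1, 1, 2]

13 ÷ 8 → quotient 1, remainder 5
8 ÷ 5 → quotient 1, remainder 3
5 ÷ 3 → quotient 1, remainder 2
3 ÷ 2 → quotient 1, remainder 1
2 ÷ 1 → quotient 2, remainder 0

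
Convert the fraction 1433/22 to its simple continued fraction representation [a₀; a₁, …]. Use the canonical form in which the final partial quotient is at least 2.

[65; 7, 3]

⌊1433/22⌋ = 65, remainder 3
⌊22/3⌋ = 7, remainder 1
⌊3/1⌋ = 3, remainder 0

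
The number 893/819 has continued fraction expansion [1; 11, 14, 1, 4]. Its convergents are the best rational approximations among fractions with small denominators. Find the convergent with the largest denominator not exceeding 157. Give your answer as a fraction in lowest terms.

a_0 = 1: 1/1  (≤ bound)
a_1 = 11: 12/11  (≤ bound)
a_2 = 14: 169/155  (≤ bound)
a_3 = 1: 181/166  (> 157, stop)

169/155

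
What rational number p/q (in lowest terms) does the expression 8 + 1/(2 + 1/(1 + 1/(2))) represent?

Start with 2.
1 + 1/(2/1) = 1 + 1/2 = 3/2
2 + 1/(3/2) = 2 + 2/3 = 8/3
8 + 1/(8/3) = 8 + 3/8 = 67/8

67/8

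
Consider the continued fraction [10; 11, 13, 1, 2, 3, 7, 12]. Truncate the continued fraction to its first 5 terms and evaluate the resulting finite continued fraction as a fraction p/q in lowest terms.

Compute successive convergents:
a_0 = 10: 10/1
a_1 = 11: 111/11
a_2 = 13: 1453/144
a_3 = 1: 1564/155
a_4 = 2: 4581/454

4581/454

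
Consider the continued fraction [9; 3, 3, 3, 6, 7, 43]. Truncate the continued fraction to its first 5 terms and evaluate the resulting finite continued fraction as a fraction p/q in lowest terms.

Build up convergents one term at a time:
a_0 = 9: 9/1
a_1 = 3: 28/3
a_2 = 3: 93/10
a_3 = 3: 307/33
a_4 = 6: 1935/208

1935/208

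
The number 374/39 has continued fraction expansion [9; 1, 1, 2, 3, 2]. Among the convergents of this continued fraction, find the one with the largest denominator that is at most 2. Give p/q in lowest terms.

19/2

List convergents until the denominator exceeds the bound:
a_0 = 9: 9/1  (≤ bound)
a_1 = 1: 10/1  (≤ bound)
a_2 = 1: 19/2  (≤ bound)
a_3 = 2: 48/5  (> 2, stop)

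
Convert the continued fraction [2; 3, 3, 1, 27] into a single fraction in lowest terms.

Use the convergent recurrence hₖ = aₖ·hₖ₋₁ + hₖ₋₂ (and likewise for the denominators kₖ):
a_0 = 2: 2/1
a_1 = 3: 7/3
a_2 = 3: 23/10
a_3 = 1: 30/13
a_4 = 27: 833/361

833/361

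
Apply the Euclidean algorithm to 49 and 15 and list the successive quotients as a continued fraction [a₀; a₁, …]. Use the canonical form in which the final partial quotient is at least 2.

[3; 3, 1, 3]

⌊49/15⌋ = 3, remainder 4
⌊15/4⌋ = 3, remainder 3
⌊4/3⌋ = 1, remainder 1
⌊3/1⌋ = 3, remainder 0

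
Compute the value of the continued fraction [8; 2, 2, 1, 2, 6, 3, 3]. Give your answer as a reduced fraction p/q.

a_0 = 8: 8/1
a_1 = 2: 17/2
a_2 = 2: 42/5
a_3 = 1: 59/7
a_4 = 2: 160/19
a_5 = 6: 1019/121
a_6 = 3: 3217/382
a_7 = 3: 10670/1267

10670/1267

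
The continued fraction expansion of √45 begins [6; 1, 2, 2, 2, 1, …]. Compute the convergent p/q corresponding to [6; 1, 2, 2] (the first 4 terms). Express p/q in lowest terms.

a_0 = 6: 6/1
a_1 = 1: 7/1
a_2 = 2: 20/3
a_3 = 2: 47/7

47/7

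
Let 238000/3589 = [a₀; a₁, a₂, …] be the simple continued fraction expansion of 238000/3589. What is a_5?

Repeatedly divide and take the remainder:
238000 ÷ 3589 → quotient 66, remainder 1126
3589 ÷ 1126 → quotient 3, remainder 211
1126 ÷ 211 → quotient 5, remainder 71
211 ÷ 71 → quotient 2, remainder 69
71 ÷ 69 → quotient 1, remainder 2
69 ÷ 2 → quotient 34, remainder 1

34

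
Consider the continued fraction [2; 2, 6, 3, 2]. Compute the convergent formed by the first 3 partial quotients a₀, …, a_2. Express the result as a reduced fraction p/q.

a_0 = 2: 2/1
a_1 = 2: 5/2
a_2 = 6: 32/13

32/13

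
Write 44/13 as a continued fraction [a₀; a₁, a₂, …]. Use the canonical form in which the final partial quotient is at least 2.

44 ÷ 13 → quotient 3, remainder 5
13 ÷ 5 → quotient 2, remainder 3
5 ÷ 3 → quotient 1, remainder 2
3 ÷ 2 → quotient 1, remainder 1
2 ÷ 1 → quotient 2, remainder 0

[3; 2, 1, 1, 2]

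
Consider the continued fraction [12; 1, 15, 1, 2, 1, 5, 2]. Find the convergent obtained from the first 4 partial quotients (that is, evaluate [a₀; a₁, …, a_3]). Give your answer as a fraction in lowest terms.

Collapse the nested fraction from the inside out:
Start with 1.
15 + 1/(1/1) = 15 + 1/1 = 16/1
1 + 1/(16/1) = 1 + 1/16 = 17/16
12 + 1/(17/16) = 12 + 16/17 = 220/17

220/17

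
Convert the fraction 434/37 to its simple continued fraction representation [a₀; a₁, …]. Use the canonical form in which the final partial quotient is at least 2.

434 ÷ 37 → quotient 11, remainder 27
37 ÷ 27 → quotient 1, remainder 10
27 ÷ 10 → quotient 2, remainder 7
10 ÷ 7 → quotient 1, remainder 3
7 ÷ 3 → quotient 2, remainder 1
3 ÷ 1 → quotient 3, remainder 0

[11; 1, 2, 1, 2, 3]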